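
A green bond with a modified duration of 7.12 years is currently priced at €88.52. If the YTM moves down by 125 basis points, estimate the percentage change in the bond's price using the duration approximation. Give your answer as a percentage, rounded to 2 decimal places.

+8.90%

Duration approximation: ΔP/P ≈ -D_mod · Δy = -7.12 × (-0.0125) = +0.089000.
As a percentage: +8.9000%.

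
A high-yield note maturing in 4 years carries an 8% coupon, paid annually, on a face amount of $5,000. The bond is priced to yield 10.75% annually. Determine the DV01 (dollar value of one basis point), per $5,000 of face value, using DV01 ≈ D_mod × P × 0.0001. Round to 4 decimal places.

$1.4677

Periodic yield y = 0.1075.
  t   CF        PV=CF/(1+0.1075)^t    t·PV
  1       400.00       361.1738       361.1738
  2       400.00       326.1163       652.2326
  3       400.00       294.4617       883.3850
  4     5,400.00     3,589.3749    14,357.4996
  Σ                  4,571.1267    16,254.2910
P = 4,571.1267; D_Mac = 3.55586 yrs; D_mod = 3.21071 yrs.
DV01 ≈ 3.21071 × 4,571.1267 × 0.0001 = 1.467656.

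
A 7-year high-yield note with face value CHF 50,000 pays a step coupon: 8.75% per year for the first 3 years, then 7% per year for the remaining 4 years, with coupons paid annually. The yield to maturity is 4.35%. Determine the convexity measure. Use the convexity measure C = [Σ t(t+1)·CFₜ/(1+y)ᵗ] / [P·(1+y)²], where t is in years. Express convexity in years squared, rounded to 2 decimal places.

39.02

With y = 0.0435:
  t   CF        PV=CF/(1+0.0435)^t    t·PV        t(t+1)·PV
  1     4,375.00     4,192.6210     4,192.6210       8,385.2420
  2     4,375.00     4,017.8447     8,035.6895      24,107.0684
  3     4,375.00     3,850.3543    11,551.0630      46,204.2519
  4     3,500.00     2,951.8768    11,807.5073      59,037.5364
  5     3,500.00     2,828.8230    14,144.1151      84,864.6906
  6     3,500.00     2,710.8989    16,265.3935     113,857.7545
  7    53,500.00    39,710.6146   277,974.3019   2,223,794.4152
  Σ                 60,263.0334   343,970.6912   2,560,250.9590
P = 60,263.0334.
Convexity = Σ t(t+1)·PV / [P·(1+y)²] = 2,560,250.9590 / (60,263.0334 × 1.088892) = 39.01635.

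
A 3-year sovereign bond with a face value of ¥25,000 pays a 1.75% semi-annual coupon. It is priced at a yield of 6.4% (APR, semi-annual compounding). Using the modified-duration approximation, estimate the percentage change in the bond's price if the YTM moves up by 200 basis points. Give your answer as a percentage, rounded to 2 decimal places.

Periodic yield y = 0.032. Modified duration first:
  t   CF        PV=CF/(1+0.032)^t    t·PV
  1       218.75       211.9671       211.9671
  2       218.75       205.3944       410.7889
  3       218.75       199.0256       597.0768
  4       218.75       192.8543       771.4171
  5       218.75       186.8743       934.3715
  6    25,218.75    20,875.9079   125,255.4475
  Σ                 21,872.0236   128,181.0689
P = 21,872.0236; D_Mac = 5.86050 half-year periods = 2.93025 yrs; D_mod = 2.93025/(1+0.032) = 2.83939 yrs.
ΔP/P ≈ -D_mod · Δy = -2.83939 × (+0.02) = -0.056788 = -5.6788%.

-5.68%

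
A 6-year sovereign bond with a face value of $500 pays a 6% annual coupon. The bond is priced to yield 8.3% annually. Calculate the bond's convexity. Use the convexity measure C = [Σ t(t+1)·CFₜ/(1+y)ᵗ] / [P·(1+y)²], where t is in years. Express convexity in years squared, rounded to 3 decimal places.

With y = 0.083:
  t   CF        PV=CF/(1+0.083)^t    t·PV        t(t+1)·PV
  1        30.00        27.7008        27.7008          55.4017
  2        30.00        25.5779        51.1557         153.4672
  3        30.00        23.6176        70.8528         283.4113
  4        30.00        21.8076        87.2303         436.1516
  5        30.00        20.1363       100.6813         604.0880
  6       530.00       328.4771     1,970.8627      13,796.0392
  Σ                    447.3173     2,308.4838      15,328.5589
P = 447.3173.
Convexity = Σ t(t+1)·PV / [P·(1+y)²] = 15,328.5589 / (447.3173 × 1.172889) = 29.21654.

29.217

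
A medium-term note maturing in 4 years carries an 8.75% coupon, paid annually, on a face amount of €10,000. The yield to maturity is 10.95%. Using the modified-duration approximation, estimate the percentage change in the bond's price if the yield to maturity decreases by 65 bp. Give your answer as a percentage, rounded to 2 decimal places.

+2.06%

Periodic yield y = 0.1095. Modified duration first:
  t   CF        PV=CF/(1+0.1095)^t    t·PV
  1       875.00       788.6435       788.6435
  2       875.00       710.8099     1,421.6197
  3       875.00       640.6578     1,921.9735
  4    10,875.00     7,176.6215    28,706.4858
  Σ                  9,316.7327    32,838.7225
P = 9,316.7327; D_Mac = 3.52470 yrs; D_mod = 3.52470/(1+0.1095) = 3.17684 yrs.
ΔP/P ≈ -D_mod · Δy = -3.17684 × (-0.0065) = +0.020649 = +2.0649%.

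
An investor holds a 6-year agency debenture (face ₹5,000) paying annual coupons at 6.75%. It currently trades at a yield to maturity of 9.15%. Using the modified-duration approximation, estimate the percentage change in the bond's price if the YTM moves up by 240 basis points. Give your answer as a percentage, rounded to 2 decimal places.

Periodic yield y = 0.0915. Modified duration first:
  t   CF        PV=CF/(1+0.0915)^t    t·PV
  1       337.50       309.2075       309.2075
  2       337.50       283.2868       566.5735
  3       337.50       259.5390       778.6169
  4       337.50       237.7819       951.1277
  5       337.50       217.8488     1,089.2438
  6     5,337.50     3,156.4248    18,938.5488
  Σ                  4,464.0887    22,633.3182
P = 4,464.0887; D_Mac = 5.07009 yrs; D_mod = 5.07009/(1+0.0915) = 4.64506 yrs.
ΔP/P ≈ -D_mod · Δy = -4.64506 × (+0.024) = -0.111482 = -11.1482%.

-11.15%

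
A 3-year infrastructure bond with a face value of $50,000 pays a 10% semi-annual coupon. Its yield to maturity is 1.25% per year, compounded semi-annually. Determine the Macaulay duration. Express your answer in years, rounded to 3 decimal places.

2.706 years

Periodic yield y = 0.00625. Discount each cash flow and weight by its period:
  t   CF        PV=CF/(1+0.00625)^t    t·PV
  1     2,500.00     2,484.4720     2,484.4720
  2     2,500.00     2,469.0405     4,938.0811
  3     2,500.00     2,453.7049     7,361.1147
  4     2,500.00     2,438.4645     9,753.8580
  5     2,500.00     2,423.3187    12,116.5937
  6    52,500.00    50,573.6086   303,441.6516
  Σ                 62,842.6093   340,095.7711
Price P = Σ PV = 62,842.6093.
Macaulay duration = Σ(t·PV) / P = 340,095.7711 / 62,842.6093 = 5.41187 half-year periods.
In years: 5.41187 / 2 = 2.70593 years.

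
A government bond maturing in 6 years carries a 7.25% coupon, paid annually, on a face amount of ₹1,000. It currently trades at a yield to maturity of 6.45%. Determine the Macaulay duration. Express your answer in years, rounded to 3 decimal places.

5.092 years

Periodic yield y = 0.0645. Discount each cash flow and weight by its year:
  t   CF        PV=CF/(1+0.0645)^t    t·PV
  1        72.50        68.1071        68.1071
  2        72.50        63.9804       127.9607
  3        72.50        60.1037       180.3110
  4        72.50        56.4619       225.8475
  5        72.50        53.0408       265.2038
  6     1,072.50       737.0947     4,422.5684
  Σ                  1,038.7885     5,289.9985
Price P = Σ PV = 1,038.7885.
Macaulay duration = Σ(t·PV) / P = 5,289.9985 / 1,038.7885 = 5.09247 years.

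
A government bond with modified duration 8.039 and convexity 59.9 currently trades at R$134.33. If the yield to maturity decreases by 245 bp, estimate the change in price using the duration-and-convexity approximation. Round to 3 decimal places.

+R$28.872

Duration effect: -D_mod·Δy = -8.039 × (-0.0245) = +0.1969555
Convexity effect: ½·C·(Δy)² = 0.5 × 59.9 × (-0.0245)² = +0.0179774875
ΔP/P ≈ +0.1969555 + 0.0179774875 = +0.2149329875
ΔP ≈ 134.33 × (+0.2149329875) = +28.871948210875.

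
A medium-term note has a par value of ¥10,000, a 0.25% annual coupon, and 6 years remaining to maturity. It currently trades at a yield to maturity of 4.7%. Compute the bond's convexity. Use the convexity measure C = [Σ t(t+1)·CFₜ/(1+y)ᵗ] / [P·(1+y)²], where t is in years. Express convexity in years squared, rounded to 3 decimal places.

37.944

With y = 0.047:
  t   CF        PV=CF/(1+0.047)^t    t·PV        t(t+1)·PV
  1        25.00        23.8777        23.8777          47.7555
  2        25.00        22.8059        45.6117         136.8352
  3        25.00        21.7821        65.3463         261.3853
  4        25.00        20.8043        83.2172         416.0862
  5        25.00        19.8704        99.3520         596.1120
  6    10,025.00     7,610.3441    45,662.0643     319,634.4503
  Σ                  7,719.4845    45,979.4694     321,092.6245
P = 7,719.4845.
Convexity = Σ t(t+1)·PV / [P·(1+y)²] = 321,092.6245 / (7,719.4845 × 1.096209) = 37.94449.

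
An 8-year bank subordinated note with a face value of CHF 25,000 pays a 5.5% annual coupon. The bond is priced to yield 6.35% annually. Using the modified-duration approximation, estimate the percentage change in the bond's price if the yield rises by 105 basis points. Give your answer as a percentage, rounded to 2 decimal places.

Periodic yield y = 0.0635. Modified duration first:
  t   CF        PV=CF/(1+0.0635)^t    t·PV
  1     1,375.00     1,292.9008     1,292.9008
  2     1,375.00     1,215.7036     2,431.4072
  3     1,375.00     1,143.1158     3,429.3473
  4     1,375.00     1,074.8620     4,299.4481
  5     1,375.00     1,010.6836     5,053.4181
  6     1,375.00       950.3372     5,702.0232
  7     1,375.00       893.5940     6,255.1579
  8    26,375.00    16,117.3083   128,938.4667
  Σ                 23,698.5054   157,402.1694
P = 23,698.5054; D_Mac = 6.64186 yrs; D_mod = 6.64186/(1+0.0635) = 6.24529 yrs.
ΔP/P ≈ -D_mod · Δy = -6.24529 × (+0.0105) = -0.065575 = -6.5575%.

-6.56%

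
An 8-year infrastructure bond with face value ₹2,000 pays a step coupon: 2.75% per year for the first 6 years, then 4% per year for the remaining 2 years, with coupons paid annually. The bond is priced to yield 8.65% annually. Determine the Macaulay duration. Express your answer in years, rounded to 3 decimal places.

Periodic yield y = 0.0865. Discount each cash flow and weight by its year:
  t   CF        PV=CF/(1+0.0865)^t    t·PV
  1        55.00        50.6213        50.6213
  2        55.00        46.5911        93.1823
  3        55.00        42.8818       128.6455
  4        55.00        39.4679       157.8715
  5        55.00        36.3257       181.6285
  6        55.00        33.4337       200.6021
  7        80.00        44.7592       313.3141
  8     2,080.00     1,071.0888     8,568.7106
  Σ                  1,365.1695     9,694.5759
Price P = Σ PV = 1,365.1695.
Macaulay duration = Σ(t·PV) / P = 9,694.5759 / 1,365.1695 = 7.10137 years.

7.101 years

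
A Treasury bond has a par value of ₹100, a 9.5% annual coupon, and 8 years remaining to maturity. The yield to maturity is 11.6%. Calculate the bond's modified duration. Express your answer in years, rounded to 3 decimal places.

5.217 years

Periodic yield y = 0.116. First find Macaulay duration:
  t   CF        PV=CF/(1+0.116)^t    t·PV
  1         9.50         8.5125         8.5125
  2         9.50         7.6277        15.2555
  3         9.50         6.8349        20.5046
  4         9.50         6.1244        24.4978
  5         9.50         5.4879        27.4393
  6         9.50         4.9174        29.5046
  7         9.50         4.4063        30.8441
  8       109.50        45.5093       364.0747
  Σ                     89.4205       520.6332
P = 89.4205; Macaulay duration = 520.6332 / 89.4205 = 5.82230 years.
Modified duration = D_Mac / (1 + y) = 5.82230 / 1.116 = 5.21711 years.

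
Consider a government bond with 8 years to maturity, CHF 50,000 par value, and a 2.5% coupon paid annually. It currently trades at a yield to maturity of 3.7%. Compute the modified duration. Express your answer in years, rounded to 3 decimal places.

Periodic yield y = 0.037. First find Macaulay duration:
  t   CF        PV=CF/(1+0.037)^t    t·PV
  1     1,250.00     1,205.4002     1,205.4002
  2     1,250.00     1,162.3917     2,324.7834
  3     1,250.00     1,120.9177     3,362.7532
  4     1,250.00     1,080.9236     4,323.6943
  5     1,250.00     1,042.3564     5,211.7819
  6     1,250.00     1,005.1653     6,030.9916
  7     1,250.00       969.3011     6,785.1079
  8    51,250.00    38,323.3812   306,587.0493
  Σ                 45,909.8371   335,831.5618
P = 45,909.8371; Macaulay duration = 335,831.5618 / 45,909.8371 = 7.31502 years.
Modified duration = D_Mac / (1 + y) = 7.31502 / 1.037 = 7.05403 years.

7.054 years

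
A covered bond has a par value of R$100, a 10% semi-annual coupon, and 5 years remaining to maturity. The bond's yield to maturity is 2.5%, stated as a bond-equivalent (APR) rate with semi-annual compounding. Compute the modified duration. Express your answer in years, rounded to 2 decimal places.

4.15 years

Periodic yield y = 0.0125. First find Macaulay duration:
  t   CF        PV=CF/(1+0.0125)^t    t·PV
  1         5.00         4.9383         4.9383
  2         5.00         4.8773         9.7546
  3         5.00         4.8171        14.4513
  4         5.00         4.7576        19.0305
  5         5.00         4.6989        23.4944
  6         5.00         4.6409        27.8452
  7         5.00         4.5836        32.0851
  8         5.00         4.5270        36.2159
  9         5.00         4.4711        40.2399
  10      105.00        92.7340       927.3400
  Σ                    135.0457     1,135.3952
P = 135.0457; Macaulay duration = 1,135.3952 / 135.0457 = 8.40749 half-year periods = 4.20374 years.
Modified duration = D_Mac / (1 + y) = 4.20374 / 1.0125 = 4.15185 years.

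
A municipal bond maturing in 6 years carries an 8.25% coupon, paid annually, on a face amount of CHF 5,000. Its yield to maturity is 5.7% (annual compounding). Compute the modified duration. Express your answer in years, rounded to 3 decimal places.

Periodic yield y = 0.057. First find Macaulay duration:
  t   CF        PV=CF/(1+0.057)^t    t·PV
  1       412.50       390.2554       390.2554
  2       412.50       369.2104       738.4209
  3       412.50       349.3003     1,047.9010
  4       412.50       330.4639     1,321.8555
  5       412.50       312.6432     1,563.2161
  6     5,412.50     3,881.0388    23,286.2329
  Σ                  5,632.9121    28,347.8818
P = 5,632.9121; Macaulay duration = 28,347.8818 / 5,632.9121 = 5.03254 years.
Modified duration = D_Mac / (1 + y) = 5.03254 / 1.057 = 4.76116 years.

4.761 years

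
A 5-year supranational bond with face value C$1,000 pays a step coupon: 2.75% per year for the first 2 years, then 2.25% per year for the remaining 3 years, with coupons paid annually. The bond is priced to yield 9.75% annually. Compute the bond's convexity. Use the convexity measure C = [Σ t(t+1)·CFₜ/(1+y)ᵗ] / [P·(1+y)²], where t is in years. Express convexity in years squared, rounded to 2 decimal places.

22.94

With y = 0.0975:
  t   CF        PV=CF/(1+0.0975)^t    t·PV        t(t+1)·PV
  1        27.50        25.0569        25.0569          50.1139
  2        27.50        22.8309        45.6619         136.9856
  3        22.50        17.0204        51.0611         204.2444
  4        22.50        15.5083        62.0332         310.1661
  5     1,022.50       642.1562     3,210.7809      19,264.6856
  Σ                    722.5727     3,394.5941      19,966.1957
P = 722.5727.
Convexity = Σ t(t+1)·PV / [P·(1+y)²] = 19,966.1957 / (722.5727 × 1.204506) = 22.94060.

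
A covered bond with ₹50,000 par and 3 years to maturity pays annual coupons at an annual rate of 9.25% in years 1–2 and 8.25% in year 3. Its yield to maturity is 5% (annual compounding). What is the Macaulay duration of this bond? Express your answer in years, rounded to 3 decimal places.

Periodic yield y = 0.05. Discount each cash flow and weight by its year:
  t   CF        PV=CF/(1+0.05)^t    t·PV
  1     4,625.00     4,404.7619     4,404.7619
  2     4,625.00     4,195.0113     8,390.0227
  3    54,125.00    46,755.2100   140,265.6301
  Σ                 55,354.9833   153,060.4146
Price P = Σ PV = 55,354.9833.
Macaulay duration = Σ(t·PV) / P = 153,060.4146 / 55,354.9833 = 2.76507 years.

2.765 years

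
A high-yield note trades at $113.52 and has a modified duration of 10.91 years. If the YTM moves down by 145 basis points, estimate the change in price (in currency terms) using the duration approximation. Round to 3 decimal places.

Duration approximation: ΔP/P ≈ -D_mod · Δy = -10.91 × (-0.0145) = +0.158195.
ΔP ≈ 113.52 × (+0.158195) = +17.9582964.

+$17.958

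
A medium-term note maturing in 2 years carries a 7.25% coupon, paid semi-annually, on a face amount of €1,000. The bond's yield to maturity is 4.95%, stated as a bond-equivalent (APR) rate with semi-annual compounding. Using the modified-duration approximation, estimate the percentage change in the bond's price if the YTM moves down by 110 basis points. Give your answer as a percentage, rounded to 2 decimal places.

Periodic yield y = 0.02475. Modified duration first:
  t   CF        PV=CF/(1+0.02475)^t    t·PV
  1        36.25        35.3745        35.3745
  2        36.25        34.5201        69.0402
  3        36.25        33.6864       101.0591
  4     1,036.25       939.7078     3,758.8312
  Σ                  1,043.2888     3,964.3050
P = 1,043.2888; D_Mac = 3.79982 half-year periods = 1.89991 yrs; D_mod = 1.89991/(1+0.02475) = 1.85402 yrs.
ΔP/P ≈ -D_mod · Δy = -1.85402 × (-0.011) = +0.020394 = +2.0394%.

+2.04%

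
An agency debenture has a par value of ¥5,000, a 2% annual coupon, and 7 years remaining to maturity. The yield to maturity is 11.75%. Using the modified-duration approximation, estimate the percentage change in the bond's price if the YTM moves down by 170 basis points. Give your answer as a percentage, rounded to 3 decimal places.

Periodic yield y = 0.1175. Modified duration first:
  t   CF        PV=CF/(1+0.1175)^t    t·PV
  1       100.00        89.4855        89.4855
  2       100.00        80.0765       160.1529
  3       100.00        71.6568       214.9704
  4       100.00        64.1224       256.4897
  5       100.00        57.3802       286.9012
  6       100.00        51.3470       308.0818
  7     5,100.00     2,343.3516    16,403.4611
  Σ                  2,757.4199    17,719.5426
P = 2,757.4199; D_Mac = 6.42613 yrs; D_mod = 6.42613/(1+0.1175) = 5.75045 yrs.
ΔP/P ≈ -D_mod · Δy = -5.75045 × (-0.017) = +0.097758 = +9.7758%.

+9.776%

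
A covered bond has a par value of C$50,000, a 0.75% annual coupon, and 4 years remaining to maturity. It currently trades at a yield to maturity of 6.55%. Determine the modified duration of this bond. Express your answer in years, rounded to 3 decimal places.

Periodic yield y = 0.0655. First find Macaulay duration:
  t   CF        PV=CF/(1+0.0655)^t    t·PV
  1       375.00       351.9474       351.9474
  2       375.00       330.3120       660.6240
  3       375.00       310.0066       930.0197
  4    50,375.00    39,084.2014   156,336.8058
  Σ                 40,076.4675   158,279.3969
P = 40,076.4675; Macaulay duration = 158,279.3969 / 40,076.4675 = 3.94943 years.
Modified duration = D_Mac / (1 + y) = 3.94943 / 1.0655 = 3.70665 years.

3.707 years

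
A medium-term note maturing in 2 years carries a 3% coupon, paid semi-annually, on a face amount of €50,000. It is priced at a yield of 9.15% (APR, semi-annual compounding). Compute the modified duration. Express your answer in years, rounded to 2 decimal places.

Periodic yield y = 0.04575. First find Macaulay duration:
  t   CF        PV=CF/(1+0.04575)^t    t·PV
  1       750.00       717.1886       717.1886
  2       750.00       685.8127     1,371.6254
  3       750.00       655.8094     1,967.4282
  4    50,750.00    42,435.0339   169,740.1356
  Σ                 44,493.8446   173,796.3779
P = 44,493.8446; Macaulay duration = 173,796.3779 / 44,493.8446 = 3.90608 half-year periods = 1.95304 years.
Modified duration = D_Mac / (1 + y) = 1.95304 / 1.04575 = 1.86760 years.

1.87 years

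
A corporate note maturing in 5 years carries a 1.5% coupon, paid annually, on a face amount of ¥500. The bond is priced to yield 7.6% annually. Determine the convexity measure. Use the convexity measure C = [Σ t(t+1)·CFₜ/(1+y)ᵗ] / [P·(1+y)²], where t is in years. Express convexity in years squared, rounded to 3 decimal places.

24.732

With y = 0.076:
  t   CF        PV=CF/(1+0.076)^t    t·PV        t(t+1)·PV
  1         7.50         6.9703         6.9703          13.9405
  2         7.50         6.4779        12.9559          38.8676
  3         7.50         6.0204        18.0612          72.2447
  4         7.50         5.5952        22.3806         111.9031
  5       507.50       351.8639     1,759.3194      10,555.9165
  Σ                    376.9276     1,819.6873      10,792.8724
P = 376.9276.
Convexity = Σ t(t+1)·PV / [P·(1+y)²] = 10,792.8724 / (376.9276 × 1.157776) = 24.73173.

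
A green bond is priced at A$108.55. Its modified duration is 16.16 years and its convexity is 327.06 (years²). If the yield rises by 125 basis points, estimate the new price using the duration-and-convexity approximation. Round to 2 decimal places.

Duration effect: -D_mod·Δy = -16.16 × (+0.0125) = -0.202000
Convexity effect: ½·C·(Δy)² = 0.5 × 327.06 × (0.0125)² = +0.0255515625
ΔP/P ≈ -0.202000 + 0.0255515625 = -0.1764484375
New price ≈ 108.55 × (1 - 0.1764484375) = 89.396522109375.

A$89.40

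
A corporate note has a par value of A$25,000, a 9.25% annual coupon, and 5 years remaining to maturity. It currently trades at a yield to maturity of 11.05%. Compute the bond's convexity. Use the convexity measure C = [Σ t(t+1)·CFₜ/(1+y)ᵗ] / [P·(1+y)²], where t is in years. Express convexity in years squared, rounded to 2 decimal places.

19.15

With y = 0.1105:
  t   CF        PV=CF/(1+0.1105)^t    t·PV        t(t+1)·PV
  1     2,312.50     2,082.3953     2,082.3953       4,164.7906
  2     2,312.50     1,875.1871     3,750.3743      11,251.1228
  3     2,312.50     1,688.5972     5,065.7915      20,263.1658
  4     2,312.50     1,520.5738     6,082.2950      30,411.4751
  5    27,312.50    16,172.1827    80,860.9137     485,165.4820
  Σ                 23,338.9361    97,841.7697     551,256.0364
P = 23,338.9361.
Convexity = Σ t(t+1)·PV / [P·(1+y)²] = 551,256.0364 / (23,338.9361 × 1.233210) = 19.15293.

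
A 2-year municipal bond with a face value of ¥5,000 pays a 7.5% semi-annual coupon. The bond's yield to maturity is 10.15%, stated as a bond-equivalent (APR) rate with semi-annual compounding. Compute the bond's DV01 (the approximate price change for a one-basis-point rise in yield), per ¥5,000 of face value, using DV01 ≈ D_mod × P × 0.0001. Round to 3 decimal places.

¥0.858

Periodic yield y = 0.05075.
  t   CF        PV=CF/(1+0.05075)^t    t·PV
  1       187.50       178.4440       178.4440
  2       187.50       169.8253       339.6507
  3       187.50       161.6230       484.8689
  4     5,187.50     4,255.5972    17,022.3888
  Σ                  4,765.4895    18,025.3524
P = 4,765.4895; D_Mac = 3.78248 half-year periods = 1.89124 yrs; D_mod = 1.79989 yrs.
DV01 ≈ 1.79989 × 4,765.4895 × 0.0001 = 0.857737.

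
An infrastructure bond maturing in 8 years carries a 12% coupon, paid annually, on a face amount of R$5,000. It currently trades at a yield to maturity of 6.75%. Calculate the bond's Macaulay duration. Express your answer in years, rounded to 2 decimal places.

5.89 years

Periodic yield y = 0.0675. Discount each cash flow and weight by its year:
  t   CF        PV=CF/(1+0.0675)^t    t·PV
  1       600.00       562.0609       562.0609
  2       600.00       526.5207     1,053.0415
  3       600.00       493.2279     1,479.6836
  4       600.00       462.0401     1,848.1606
  5       600.00       432.8245     2,164.1225
  6       600.00       405.4562     2,432.7372
  7       600.00       379.8185     2,658.7292
  8     5,600.00     3,320.8171    26,566.5368
  Σ                  6,582.7659    38,765.0723
Price P = Σ PV = 6,582.7659.
Macaulay duration = Σ(t·PV) / P = 38,765.0723 / 6,582.7659 = 5.88887 years.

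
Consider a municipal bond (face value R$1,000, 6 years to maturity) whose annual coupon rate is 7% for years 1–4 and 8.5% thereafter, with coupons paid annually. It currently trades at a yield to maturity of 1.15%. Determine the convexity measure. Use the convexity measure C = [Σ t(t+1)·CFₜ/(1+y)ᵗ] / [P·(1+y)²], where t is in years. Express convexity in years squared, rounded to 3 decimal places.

With y = 0.0115:
  t   CF        PV=CF/(1+0.0115)^t    t·PV        t(t+1)·PV
  1        70.00        69.2042        69.2042         138.4083
  2        70.00        68.4174       136.8347         410.5041
  3        70.00        67.6395       202.9185         811.6740
  4        70.00        66.8705       267.4820       1,337.4098
  5        85.00        80.2767       401.3835       2,408.3009
  6     1,085.00     1,013.0582     6,078.3495      42,548.4463
  Σ                  1,365.4664     7,156.1723      47,654.7433
P = 1,365.4664.
Convexity = Σ t(t+1)·PV / [P·(1+y)²] = 47,654.7433 / (1,365.4664 × 1.023132) = 34.11091.

34.111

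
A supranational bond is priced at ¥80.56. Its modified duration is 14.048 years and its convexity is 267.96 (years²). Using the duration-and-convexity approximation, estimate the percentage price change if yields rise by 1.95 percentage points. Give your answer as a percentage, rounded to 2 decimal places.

-22.30%

Duration effect: -D_mod·Δy = -14.048 × (+0.0195) = -0.273936
Convexity effect: ½·C·(Δy)² = 0.5 × 267.96 × (0.0195)² = +0.050945895
ΔP/P ≈ -0.273936 + 0.050945895 = -0.222990105
= -22.2990105%.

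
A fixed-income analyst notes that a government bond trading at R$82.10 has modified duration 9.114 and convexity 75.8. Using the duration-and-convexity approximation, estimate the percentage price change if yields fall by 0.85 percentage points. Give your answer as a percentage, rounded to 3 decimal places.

+8.021%

Duration effect: -D_mod·Δy = -9.114 × (-0.0085) = +0.077469
Convexity effect: ½·C·(Δy)² = 0.5 × 75.8 × (-0.0085)² = +0.002738275
ΔP/P ≈ +0.077469 + 0.002738275 = +0.080207275
= +8.0207275%.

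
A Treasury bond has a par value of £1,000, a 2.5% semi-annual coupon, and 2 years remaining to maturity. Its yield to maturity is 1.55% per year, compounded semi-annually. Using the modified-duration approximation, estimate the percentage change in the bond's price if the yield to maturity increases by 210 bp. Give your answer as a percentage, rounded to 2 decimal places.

-4.09%

Periodic yield y = 0.00775. Modified duration first:
  t   CF        PV=CF/(1+0.00775)^t    t·PV
  1        12.50        12.4039        12.4039
  2        12.50        12.3085        24.6170
  3        12.50        12.2138        36.6415
  4     1,012.50       981.7113     3,926.8453
  Σ                  1,018.6375     4,000.5076
P = 1,018.6375; D_Mac = 3.92731 half-year periods = 1.96366 yrs; D_mod = 1.96366/(1+0.00775) = 1.94855 yrs.
ΔP/P ≈ -D_mod · Δy = -1.94855 × (+0.021) = -0.040920 = -4.0920%.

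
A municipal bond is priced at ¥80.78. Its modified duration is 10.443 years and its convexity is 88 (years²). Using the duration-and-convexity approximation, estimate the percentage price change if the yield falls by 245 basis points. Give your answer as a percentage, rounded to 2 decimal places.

+28.23%

Duration effect: -D_mod·Δy = -10.443 × (-0.0245) = +0.2558535
Convexity effect: ½·C·(Δy)² = 0.5 × 88 × (-0.0245)² = +0.0264110
ΔP/P ≈ +0.2558535 + 0.0264110 = +0.2822645
= +28.22645%.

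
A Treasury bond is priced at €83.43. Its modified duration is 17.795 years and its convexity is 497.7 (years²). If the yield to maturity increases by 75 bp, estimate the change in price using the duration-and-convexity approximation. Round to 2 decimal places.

-€9.97

Duration effect: -D_mod·Δy = -17.795 × (+0.0075) = -0.1334625
Convexity effect: ½·C·(Δy)² = 0.5 × 497.7 × (0.0075)² = +0.0139978125
ΔP/P ≈ -0.1334625 + 0.0139978125 = -0.1194646875
ΔP ≈ 83.43 × (-0.1194646875) = -9.966938878125.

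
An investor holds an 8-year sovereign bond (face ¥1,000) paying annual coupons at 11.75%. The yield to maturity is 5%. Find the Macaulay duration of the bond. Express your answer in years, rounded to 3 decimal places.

Periodic yield y = 0.05. Discount each cash flow and weight by its year:
  t   CF        PV=CF/(1+0.05)^t    t·PV
  1       117.50       111.9048       111.9048
  2       117.50       106.5760       213.1519
  3       117.50       101.5009       304.5028
  4       117.50        96.6675       386.6702
  5       117.50        92.0643       460.3216
  6       117.50        87.6803       526.0819
  7       117.50        83.5051       584.5354
  8     1,117.50       756.3680     6,050.9439
  Σ                  1,436.2669     8,638.1124
Price P = Σ PV = 1,436.2669.
Macaulay duration = Σ(t·PV) / P = 8,638.1124 / 1,436.2669 = 6.01428 years.

6.014 years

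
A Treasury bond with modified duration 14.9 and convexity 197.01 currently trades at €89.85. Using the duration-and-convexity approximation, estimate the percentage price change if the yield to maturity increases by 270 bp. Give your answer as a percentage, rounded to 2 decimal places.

Duration effect: -D_mod·Δy = -14.9 × (+0.027) = -0.402300
Convexity effect: ½·C·(Δy)² = 0.5 × 197.01 × (0.027)² = +0.071810145
ΔP/P ≈ -0.402300 + 0.071810145 = -0.330489855
= -33.0489855%.

-33.05%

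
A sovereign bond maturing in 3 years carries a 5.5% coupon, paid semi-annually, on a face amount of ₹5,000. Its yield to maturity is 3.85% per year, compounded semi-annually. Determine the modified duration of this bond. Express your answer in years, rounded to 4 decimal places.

Periodic yield y = 0.01925. First find Macaulay duration:
  t   CF        PV=CF/(1+0.01925)^t    t·PV
  1       137.50       134.9031       134.9031
  2       137.50       132.3553       264.7106
  3       137.50       129.8556       389.5667
  4       137.50       127.4030       509.6122
  5       137.50       124.9969       624.9843
  6     5,137.50     4,582.1311    27,492.7868
  Σ                  5,231.6450    29,416.5636
P = 5,231.6450; Macaulay duration = 29,416.5636 / 5,231.6450 = 5.62281 half-year periods = 2.81141 years.
Modified duration = D_Mac / (1 + y) = 2.81141 / 1.01925 = 2.75831 years.

2.7583 years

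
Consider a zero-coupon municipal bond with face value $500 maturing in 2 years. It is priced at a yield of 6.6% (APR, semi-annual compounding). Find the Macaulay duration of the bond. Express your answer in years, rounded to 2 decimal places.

2.00 years

A zero-coupon bond has a single cash flow at maturity, so its Macaulay duration equals its maturity: 2 years.
(Equivalently: 4 semi-annual periods ÷ 2 = 2 years.)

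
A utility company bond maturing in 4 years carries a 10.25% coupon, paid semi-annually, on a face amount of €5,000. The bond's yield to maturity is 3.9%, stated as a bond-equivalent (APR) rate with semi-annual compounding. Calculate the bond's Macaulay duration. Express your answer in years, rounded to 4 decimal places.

3.4506 years

Periodic yield y = 0.0195. Discount each cash flow and weight by its period:
  t   CF        PV=CF/(1+0.0195)^t    t·PV
  1       256.25       251.3487       251.3487
  2       256.25       246.5411       493.0823
  3       256.25       241.8255       725.4766
  4       256.25       237.2001       948.8006
  5       256.25       232.6632     1,163.3161
  6       256.25       228.2131     1,369.2784
  7       256.25       223.8480     1,566.9362
  8     5,256.25     4,503.7904    36,030.3233
  Σ                  6,165.4303    42,548.5621
Price P = Σ PV = 6,165.4303.
Macaulay duration = Σ(t·PV) / P = 42,548.5621 / 6,165.4303 = 6.90115 half-year periods.
In years: 6.90115 / 2 = 3.45058 years.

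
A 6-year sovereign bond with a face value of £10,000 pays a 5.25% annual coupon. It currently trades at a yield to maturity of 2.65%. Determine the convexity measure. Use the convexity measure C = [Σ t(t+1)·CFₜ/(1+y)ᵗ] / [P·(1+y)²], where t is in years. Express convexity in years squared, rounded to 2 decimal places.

With y = 0.0265:
  t   CF        PV=CF/(1+0.0265)^t    t·PV        t(t+1)·PV
  1       525.00       511.4467       511.4467       1,022.8933
  2       525.00       498.2432       996.4864       2,989.4593
  3       525.00       485.3806     1,456.1419       5,824.5676
  4       525.00       472.8501     1,891.4004       9,457.0021
  5       525.00       460.6431     2,303.2153      13,819.2919
  6    10,525.00     8,996.3922    53,978.3534     377,848.4741
  Σ                 11,424.9559    61,137.0442     410,961.6882
P = 11,424.9559.
Convexity = Σ t(t+1)·PV / [P·(1+y)²] = 410,961.6882 / (11,424.9559 × 1.053702) = 34.13728.

34.14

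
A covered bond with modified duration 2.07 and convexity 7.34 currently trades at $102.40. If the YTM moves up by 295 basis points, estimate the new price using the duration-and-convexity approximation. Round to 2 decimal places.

$96.47

Duration effect: -D_mod·Δy = -2.07 × (+0.0295) = -0.061065
Convexity effect: ½·C·(Δy)² = 0.5 × 7.34 × (0.0295)² = +0.0031938175
ΔP/P ≈ -0.061065 + 0.0031938175 = -0.0578711825
New price ≈ 102.40 × (1 - 0.0578711825) = 96.473990912.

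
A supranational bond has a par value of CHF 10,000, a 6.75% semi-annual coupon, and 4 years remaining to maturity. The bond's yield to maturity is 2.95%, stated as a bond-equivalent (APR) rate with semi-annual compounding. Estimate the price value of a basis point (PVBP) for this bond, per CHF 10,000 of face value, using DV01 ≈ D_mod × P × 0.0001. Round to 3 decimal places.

Periodic yield y = 0.01475.
  t   CF        PV=CF/(1+0.01475)^t    t·PV
  1       337.50       332.5942       332.5942
  2       337.50       327.7598       655.5196
  3       337.50       322.9956       968.9868
  4       337.50       318.3007     1,273.2026
  5       337.50       313.6740     1,568.3698
  6       337.50       309.1145     1,854.6872
  7       337.50       304.6214     2,132.3495
  8    10,337.50     9,194.8160    73,558.5280
  Σ                 11,423.8761    82,344.2377
P = 11,423.8761; D_Mac = 7.20808 half-year periods = 3.60404 yrs; D_mod = 3.55165 yrs.
DV01 ≈ 3.55165 × 11,423.8761 × 0.0001 = 4.057366.

CHF 4.057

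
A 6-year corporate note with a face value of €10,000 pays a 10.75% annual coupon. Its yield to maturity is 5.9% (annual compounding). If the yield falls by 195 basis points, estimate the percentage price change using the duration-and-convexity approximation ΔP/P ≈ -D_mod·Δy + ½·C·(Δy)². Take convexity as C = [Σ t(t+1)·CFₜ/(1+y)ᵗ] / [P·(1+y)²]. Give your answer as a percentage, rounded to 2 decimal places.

+9.48%

With y = 0.059:
  t   CF        PV=CF/(1+0.059)^t    t·PV        t(t+1)·PV
  1     1,075.00     1,015.1086     1,015.1086       2,030.2172
  2     1,075.00       958.5539     1,917.1078       5,751.3235
  3     1,075.00       905.1501     2,715.4502      10,861.8007
  4     1,075.00       854.7215     3,418.8860      17,094.4298
  5     1,075.00       807.1024     4,035.5122      24,213.0734
  6    11,075.00     7,851.7773    47,110.6639     329,774.6474
  Σ                 12,392.4138    60,212.7287     389,725.4920
P = 12,392.4138; D_Mac = 4.85884 yrs; D_mod = 4.58814 yrs; C = 28.04213.
Duration effect: -4.58814 × (-0.0195) = +0.089469
Convexity effect: 0.5 × 28.04213 × (-0.0195)² = +0.0053315
ΔP/P ≈ +0.089469 + 0.0053315 = +0.094800 = +9.4800%.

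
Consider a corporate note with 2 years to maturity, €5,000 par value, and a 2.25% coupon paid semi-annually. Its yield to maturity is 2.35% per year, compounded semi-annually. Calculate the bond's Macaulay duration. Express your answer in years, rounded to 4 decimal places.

Periodic yield y = 0.01175. Discount each cash flow and weight by its period:
  t   CF        PV=CF/(1+0.01175)^t    t·PV
  1        56.25        55.5967        55.5967
  2        56.25        54.9511       109.9021
  3        56.25        54.3129       162.9387
  4     5,056.25     4,825.4263    19,301.7052
  Σ                  4,990.2870    19,630.1427
Price P = Σ PV = 4,990.2870.
Macaulay duration = Σ(t·PV) / P = 19,630.1427 / 4,990.2870 = 3.93367 half-year periods.
In years: 3.93367 / 2 = 1.96684 years.

1.9668 years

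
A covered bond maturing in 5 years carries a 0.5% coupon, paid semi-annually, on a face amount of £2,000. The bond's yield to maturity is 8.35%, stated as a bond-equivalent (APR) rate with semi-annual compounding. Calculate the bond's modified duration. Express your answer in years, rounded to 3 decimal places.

Periodic yield y = 0.04175. First find Macaulay duration:
  t   CF        PV=CF/(1+0.04175)^t    t·PV
  1         5.00         4.7996         4.7996
  2         5.00         4.6073         9.2145
  3         5.00         4.4226        13.2679
  4         5.00         4.2454        16.9815
  5         5.00         4.0752        20.3762
  6         5.00         3.9119        23.4715
  7         5.00         3.7551        26.2859
  8         5.00         3.6046        28.8371
  9         5.00         3.4602        31.1416
  10    2,005.00     1,331.9235    13,319.2351
  Σ                  1,368.8055    13,493.6109
P = 1,368.8055; Macaulay duration = 13,493.6109 / 1,368.8055 = 9.85795 half-year periods = 4.92897 years.
Modified duration = D_Mac / (1 + y) = 4.92897 / 1.04175 = 4.73144 years.

4.731 years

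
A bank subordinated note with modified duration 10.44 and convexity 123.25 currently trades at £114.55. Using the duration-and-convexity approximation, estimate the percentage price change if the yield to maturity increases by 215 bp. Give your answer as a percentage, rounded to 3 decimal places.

Duration effect: -D_mod·Δy = -10.44 × (+0.0215) = -0.224460
Convexity effect: ½·C·(Δy)² = 0.5 × 123.25 × (0.0215)² = +0.02848615625
ΔP/P ≈ -0.224460 + 0.02848615625 = -0.19597384375
= -19.597384375%.

-19.597%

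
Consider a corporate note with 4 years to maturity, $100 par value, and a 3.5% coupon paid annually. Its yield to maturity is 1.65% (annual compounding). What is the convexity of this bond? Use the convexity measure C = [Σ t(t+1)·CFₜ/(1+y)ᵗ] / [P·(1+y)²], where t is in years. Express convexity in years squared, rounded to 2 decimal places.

18.13

With y = 0.0165:
  t   CF        PV=CF/(1+0.0165)^t    t·PV        t(t+1)·PV
  1         3.50         3.4432         3.4432           6.8864
  2         3.50         3.3873         6.7746          20.3238
  3         3.50         3.3323         9.9969          39.9878
  4       103.50        96.9417       387.7670       1,938.8348
  Σ                    107.1045       407.9817       2,006.0328
P = 107.1045.
Convexity = Σ t(t+1)·PV / [P·(1+y)²] = 2,006.0328 / (107.1045 × 1.033272) = 18.12656.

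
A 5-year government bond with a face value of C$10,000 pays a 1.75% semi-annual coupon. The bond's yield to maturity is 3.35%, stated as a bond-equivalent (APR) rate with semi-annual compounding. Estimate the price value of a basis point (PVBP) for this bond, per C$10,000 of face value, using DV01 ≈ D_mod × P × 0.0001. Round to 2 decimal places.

Periodic yield y = 0.01675.
  t   CF        PV=CF/(1+0.01675)^t    t·PV
  1        87.50        86.0585        86.0585
  2        87.50        84.6408       169.2816
  3        87.50        83.2464       249.7392
  4        87.50        81.8750       327.5000
  5        87.50        80.5262       402.6309
  6        87.50        79.1996       475.1976
  7        87.50        77.8949       545.2640
  8        87.50        76.6116       612.8929
  9        87.50        75.3495       678.1456
  10   10,087.50     8,543.6163    85,436.1633
  Σ                  9,269.0188    88,982.8736
P = 9,269.0188; D_Mac = 9.60003 half-year periods = 4.80002 yrs; D_mod = 4.72094 yrs.
DV01 ≈ 4.72094 × 9,269.0188 × 0.0001 = 4.375848.

C$4.38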